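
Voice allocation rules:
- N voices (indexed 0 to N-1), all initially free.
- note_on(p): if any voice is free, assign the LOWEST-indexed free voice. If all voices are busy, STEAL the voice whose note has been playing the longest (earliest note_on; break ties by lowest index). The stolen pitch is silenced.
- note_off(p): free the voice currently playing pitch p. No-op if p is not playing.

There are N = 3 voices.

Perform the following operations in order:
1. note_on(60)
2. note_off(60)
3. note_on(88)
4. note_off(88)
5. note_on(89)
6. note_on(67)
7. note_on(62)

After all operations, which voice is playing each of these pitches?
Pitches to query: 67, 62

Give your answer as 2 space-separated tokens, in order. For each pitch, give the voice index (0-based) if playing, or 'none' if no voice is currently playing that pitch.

Answer: 1 2

Derivation:
Op 1: note_on(60): voice 0 is free -> assigned | voices=[60 - -]
Op 2: note_off(60): free voice 0 | voices=[- - -]
Op 3: note_on(88): voice 0 is free -> assigned | voices=[88 - -]
Op 4: note_off(88): free voice 0 | voices=[- - -]
Op 5: note_on(89): voice 0 is free -> assigned | voices=[89 - -]
Op 6: note_on(67): voice 1 is free -> assigned | voices=[89 67 -]
Op 7: note_on(62): voice 2 is free -> assigned | voices=[89 67 62]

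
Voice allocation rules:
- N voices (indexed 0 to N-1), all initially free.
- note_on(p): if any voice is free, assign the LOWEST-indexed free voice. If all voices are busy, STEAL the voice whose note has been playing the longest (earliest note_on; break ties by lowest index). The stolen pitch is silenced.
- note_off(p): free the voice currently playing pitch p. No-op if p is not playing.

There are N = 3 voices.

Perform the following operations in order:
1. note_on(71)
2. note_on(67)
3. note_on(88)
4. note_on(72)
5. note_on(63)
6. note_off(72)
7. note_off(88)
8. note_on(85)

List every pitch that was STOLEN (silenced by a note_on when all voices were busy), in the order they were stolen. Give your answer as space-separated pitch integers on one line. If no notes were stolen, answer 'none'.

Answer: 71 67

Derivation:
Op 1: note_on(71): voice 0 is free -> assigned | voices=[71 - -]
Op 2: note_on(67): voice 1 is free -> assigned | voices=[71 67 -]
Op 3: note_on(88): voice 2 is free -> assigned | voices=[71 67 88]
Op 4: note_on(72): all voices busy, STEAL voice 0 (pitch 71, oldest) -> assign | voices=[72 67 88]
Op 5: note_on(63): all voices busy, STEAL voice 1 (pitch 67, oldest) -> assign | voices=[72 63 88]
Op 6: note_off(72): free voice 0 | voices=[- 63 88]
Op 7: note_off(88): free voice 2 | voices=[- 63 -]
Op 8: note_on(85): voice 0 is free -> assigned | voices=[85 63 -]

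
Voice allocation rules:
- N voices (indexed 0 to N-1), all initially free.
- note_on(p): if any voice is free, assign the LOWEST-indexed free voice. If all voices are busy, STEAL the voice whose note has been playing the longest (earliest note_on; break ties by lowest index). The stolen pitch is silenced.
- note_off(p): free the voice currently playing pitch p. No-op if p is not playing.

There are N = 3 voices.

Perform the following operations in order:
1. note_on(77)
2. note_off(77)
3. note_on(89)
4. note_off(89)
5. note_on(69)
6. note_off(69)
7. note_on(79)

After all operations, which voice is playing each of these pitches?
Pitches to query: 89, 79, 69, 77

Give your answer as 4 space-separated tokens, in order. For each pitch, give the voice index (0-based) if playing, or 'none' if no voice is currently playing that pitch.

Op 1: note_on(77): voice 0 is free -> assigned | voices=[77 - -]
Op 2: note_off(77): free voice 0 | voices=[- - -]
Op 3: note_on(89): voice 0 is free -> assigned | voices=[89 - -]
Op 4: note_off(89): free voice 0 | voices=[- - -]
Op 5: note_on(69): voice 0 is free -> assigned | voices=[69 - -]
Op 6: note_off(69): free voice 0 | voices=[- - -]
Op 7: note_on(79): voice 0 is free -> assigned | voices=[79 - -]

Answer: none 0 none none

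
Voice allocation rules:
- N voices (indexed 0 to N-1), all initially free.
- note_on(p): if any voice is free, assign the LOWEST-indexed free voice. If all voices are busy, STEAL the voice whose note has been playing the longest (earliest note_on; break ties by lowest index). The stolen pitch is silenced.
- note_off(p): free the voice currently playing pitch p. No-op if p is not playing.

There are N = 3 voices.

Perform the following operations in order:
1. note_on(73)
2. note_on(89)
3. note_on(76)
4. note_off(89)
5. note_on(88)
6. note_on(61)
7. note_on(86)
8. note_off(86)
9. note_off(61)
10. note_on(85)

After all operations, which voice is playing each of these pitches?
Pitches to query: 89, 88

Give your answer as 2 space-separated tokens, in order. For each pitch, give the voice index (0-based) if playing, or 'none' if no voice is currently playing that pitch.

Answer: none 1

Derivation:
Op 1: note_on(73): voice 0 is free -> assigned | voices=[73 - -]
Op 2: note_on(89): voice 1 is free -> assigned | voices=[73 89 -]
Op 3: note_on(76): voice 2 is free -> assigned | voices=[73 89 76]
Op 4: note_off(89): free voice 1 | voices=[73 - 76]
Op 5: note_on(88): voice 1 is free -> assigned | voices=[73 88 76]
Op 6: note_on(61): all voices busy, STEAL voice 0 (pitch 73, oldest) -> assign | voices=[61 88 76]
Op 7: note_on(86): all voices busy, STEAL voice 2 (pitch 76, oldest) -> assign | voices=[61 88 86]
Op 8: note_off(86): free voice 2 | voices=[61 88 -]
Op 9: note_off(61): free voice 0 | voices=[- 88 -]
Op 10: note_on(85): voice 0 is free -> assigned | voices=[85 88 -]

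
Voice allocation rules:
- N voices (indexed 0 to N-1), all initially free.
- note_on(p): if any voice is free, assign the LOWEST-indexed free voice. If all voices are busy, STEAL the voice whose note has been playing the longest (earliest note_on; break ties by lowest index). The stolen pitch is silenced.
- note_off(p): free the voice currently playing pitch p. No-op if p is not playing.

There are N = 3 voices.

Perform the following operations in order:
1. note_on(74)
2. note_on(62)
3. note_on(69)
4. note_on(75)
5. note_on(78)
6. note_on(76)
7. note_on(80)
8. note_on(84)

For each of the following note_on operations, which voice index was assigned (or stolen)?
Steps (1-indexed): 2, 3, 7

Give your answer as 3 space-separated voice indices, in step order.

Op 1: note_on(74): voice 0 is free -> assigned | voices=[74 - -]
Op 2: note_on(62): voice 1 is free -> assigned | voices=[74 62 -]
Op 3: note_on(69): voice 2 is free -> assigned | voices=[74 62 69]
Op 4: note_on(75): all voices busy, STEAL voice 0 (pitch 74, oldest) -> assign | voices=[75 62 69]
Op 5: note_on(78): all voices busy, STEAL voice 1 (pitch 62, oldest) -> assign | voices=[75 78 69]
Op 6: note_on(76): all voices busy, STEAL voice 2 (pitch 69, oldest) -> assign | voices=[75 78 76]
Op 7: note_on(80): all voices busy, STEAL voice 0 (pitch 75, oldest) -> assign | voices=[80 78 76]
Op 8: note_on(84): all voices busy, STEAL voice 1 (pitch 78, oldest) -> assign | voices=[80 84 76]

Answer: 1 2 0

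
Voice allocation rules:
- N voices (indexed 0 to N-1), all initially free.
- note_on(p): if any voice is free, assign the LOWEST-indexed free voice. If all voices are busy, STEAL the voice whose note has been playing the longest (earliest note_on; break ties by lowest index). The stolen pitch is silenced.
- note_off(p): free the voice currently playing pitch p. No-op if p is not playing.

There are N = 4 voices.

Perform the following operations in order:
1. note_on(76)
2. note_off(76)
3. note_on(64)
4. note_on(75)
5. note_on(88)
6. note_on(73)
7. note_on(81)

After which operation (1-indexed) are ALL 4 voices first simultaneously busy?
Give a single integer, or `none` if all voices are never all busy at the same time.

Op 1: note_on(76): voice 0 is free -> assigned | voices=[76 - - -]
Op 2: note_off(76): free voice 0 | voices=[- - - -]
Op 3: note_on(64): voice 0 is free -> assigned | voices=[64 - - -]
Op 4: note_on(75): voice 1 is free -> assigned | voices=[64 75 - -]
Op 5: note_on(88): voice 2 is free -> assigned | voices=[64 75 88 -]
Op 6: note_on(73): voice 3 is free -> assigned | voices=[64 75 88 73]
Op 7: note_on(81): all voices busy, STEAL voice 0 (pitch 64, oldest) -> assign | voices=[81 75 88 73]

Answer: 6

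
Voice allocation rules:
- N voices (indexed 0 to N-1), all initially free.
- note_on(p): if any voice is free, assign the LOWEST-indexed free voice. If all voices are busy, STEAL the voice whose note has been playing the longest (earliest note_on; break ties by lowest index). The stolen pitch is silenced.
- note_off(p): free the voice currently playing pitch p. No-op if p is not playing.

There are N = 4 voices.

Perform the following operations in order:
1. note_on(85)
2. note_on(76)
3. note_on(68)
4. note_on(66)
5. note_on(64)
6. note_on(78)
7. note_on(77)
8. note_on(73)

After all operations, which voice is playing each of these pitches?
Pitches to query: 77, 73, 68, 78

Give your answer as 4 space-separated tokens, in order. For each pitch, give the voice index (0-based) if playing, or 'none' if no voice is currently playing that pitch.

Op 1: note_on(85): voice 0 is free -> assigned | voices=[85 - - -]
Op 2: note_on(76): voice 1 is free -> assigned | voices=[85 76 - -]
Op 3: note_on(68): voice 2 is free -> assigned | voices=[85 76 68 -]
Op 4: note_on(66): voice 3 is free -> assigned | voices=[85 76 68 66]
Op 5: note_on(64): all voices busy, STEAL voice 0 (pitch 85, oldest) -> assign | voices=[64 76 68 66]
Op 6: note_on(78): all voices busy, STEAL voice 1 (pitch 76, oldest) -> assign | voices=[64 78 68 66]
Op 7: note_on(77): all voices busy, STEAL voice 2 (pitch 68, oldest) -> assign | voices=[64 78 77 66]
Op 8: note_on(73): all voices busy, STEAL voice 3 (pitch 66, oldest) -> assign | voices=[64 78 77 73]

Answer: 2 3 none 1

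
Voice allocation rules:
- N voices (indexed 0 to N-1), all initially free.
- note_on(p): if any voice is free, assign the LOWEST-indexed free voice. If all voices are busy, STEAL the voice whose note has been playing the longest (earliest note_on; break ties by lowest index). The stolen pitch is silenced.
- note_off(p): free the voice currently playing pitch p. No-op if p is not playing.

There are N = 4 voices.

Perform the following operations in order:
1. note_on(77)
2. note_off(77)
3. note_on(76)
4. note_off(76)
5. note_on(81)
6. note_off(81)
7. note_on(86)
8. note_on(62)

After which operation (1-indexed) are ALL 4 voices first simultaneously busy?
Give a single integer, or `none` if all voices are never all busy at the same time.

Op 1: note_on(77): voice 0 is free -> assigned | voices=[77 - - -]
Op 2: note_off(77): free voice 0 | voices=[- - - -]
Op 3: note_on(76): voice 0 is free -> assigned | voices=[76 - - -]
Op 4: note_off(76): free voice 0 | voices=[- - - -]
Op 5: note_on(81): voice 0 is free -> assigned | voices=[81 - - -]
Op 6: note_off(81): free voice 0 | voices=[- - - -]
Op 7: note_on(86): voice 0 is free -> assigned | voices=[86 - - -]
Op 8: note_on(62): voice 1 is free -> assigned | voices=[86 62 - -]

Answer: none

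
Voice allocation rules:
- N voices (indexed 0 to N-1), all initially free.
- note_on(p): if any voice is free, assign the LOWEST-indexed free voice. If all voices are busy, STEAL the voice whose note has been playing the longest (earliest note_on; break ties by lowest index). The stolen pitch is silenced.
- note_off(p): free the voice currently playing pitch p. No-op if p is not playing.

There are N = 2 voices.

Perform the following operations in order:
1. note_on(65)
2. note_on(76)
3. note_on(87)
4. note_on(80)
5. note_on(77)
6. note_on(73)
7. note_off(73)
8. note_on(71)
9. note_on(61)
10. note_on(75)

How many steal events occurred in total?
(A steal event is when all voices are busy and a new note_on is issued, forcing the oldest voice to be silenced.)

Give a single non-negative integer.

Op 1: note_on(65): voice 0 is free -> assigned | voices=[65 -]
Op 2: note_on(76): voice 1 is free -> assigned | voices=[65 76]
Op 3: note_on(87): all voices busy, STEAL voice 0 (pitch 65, oldest) -> assign | voices=[87 76]
Op 4: note_on(80): all voices busy, STEAL voice 1 (pitch 76, oldest) -> assign | voices=[87 80]
Op 5: note_on(77): all voices busy, STEAL voice 0 (pitch 87, oldest) -> assign | voices=[77 80]
Op 6: note_on(73): all voices busy, STEAL voice 1 (pitch 80, oldest) -> assign | voices=[77 73]
Op 7: note_off(73): free voice 1 | voices=[77 -]
Op 8: note_on(71): voice 1 is free -> assigned | voices=[77 71]
Op 9: note_on(61): all voices busy, STEAL voice 0 (pitch 77, oldest) -> assign | voices=[61 71]
Op 10: note_on(75): all voices busy, STEAL voice 1 (pitch 71, oldest) -> assign | voices=[61 75]

Answer: 6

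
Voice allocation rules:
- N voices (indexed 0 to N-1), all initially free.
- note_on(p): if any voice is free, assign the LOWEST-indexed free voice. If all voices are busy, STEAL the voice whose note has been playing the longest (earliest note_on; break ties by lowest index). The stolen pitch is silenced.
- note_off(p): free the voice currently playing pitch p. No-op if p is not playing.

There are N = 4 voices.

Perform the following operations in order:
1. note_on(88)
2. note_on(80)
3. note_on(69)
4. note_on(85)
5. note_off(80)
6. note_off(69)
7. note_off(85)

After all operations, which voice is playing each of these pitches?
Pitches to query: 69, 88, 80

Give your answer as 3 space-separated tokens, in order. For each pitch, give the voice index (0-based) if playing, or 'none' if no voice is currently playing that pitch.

Op 1: note_on(88): voice 0 is free -> assigned | voices=[88 - - -]
Op 2: note_on(80): voice 1 is free -> assigned | voices=[88 80 - -]
Op 3: note_on(69): voice 2 is free -> assigned | voices=[88 80 69 -]
Op 4: note_on(85): voice 3 is free -> assigned | voices=[88 80 69 85]
Op 5: note_off(80): free voice 1 | voices=[88 - 69 85]
Op 6: note_off(69): free voice 2 | voices=[88 - - 85]
Op 7: note_off(85): free voice 3 | voices=[88 - - -]

Answer: none 0 none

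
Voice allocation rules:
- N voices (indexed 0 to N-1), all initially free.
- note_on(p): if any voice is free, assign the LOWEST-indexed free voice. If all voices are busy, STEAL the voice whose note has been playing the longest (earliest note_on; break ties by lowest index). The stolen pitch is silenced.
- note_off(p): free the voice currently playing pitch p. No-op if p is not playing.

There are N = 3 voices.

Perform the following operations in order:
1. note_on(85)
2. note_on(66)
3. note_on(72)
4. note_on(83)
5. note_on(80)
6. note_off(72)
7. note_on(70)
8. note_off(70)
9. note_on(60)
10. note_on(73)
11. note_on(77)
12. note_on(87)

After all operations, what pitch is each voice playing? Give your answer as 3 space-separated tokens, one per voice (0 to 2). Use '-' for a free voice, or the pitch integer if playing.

Answer: 73 77 87

Derivation:
Op 1: note_on(85): voice 0 is free -> assigned | voices=[85 - -]
Op 2: note_on(66): voice 1 is free -> assigned | voices=[85 66 -]
Op 3: note_on(72): voice 2 is free -> assigned | voices=[85 66 72]
Op 4: note_on(83): all voices busy, STEAL voice 0 (pitch 85, oldest) -> assign | voices=[83 66 72]
Op 5: note_on(80): all voices busy, STEAL voice 1 (pitch 66, oldest) -> assign | voices=[83 80 72]
Op 6: note_off(72): free voice 2 | voices=[83 80 -]
Op 7: note_on(70): voice 2 is free -> assigned | voices=[83 80 70]
Op 8: note_off(70): free voice 2 | voices=[83 80 -]
Op 9: note_on(60): voice 2 is free -> assigned | voices=[83 80 60]
Op 10: note_on(73): all voices busy, STEAL voice 0 (pitch 83, oldest) -> assign | voices=[73 80 60]
Op 11: note_on(77): all voices busy, STEAL voice 1 (pitch 80, oldest) -> assign | voices=[73 77 60]
Op 12: note_on(87): all voices busy, STEAL voice 2 (pitch 60, oldest) -> assign | voices=[73 77 87]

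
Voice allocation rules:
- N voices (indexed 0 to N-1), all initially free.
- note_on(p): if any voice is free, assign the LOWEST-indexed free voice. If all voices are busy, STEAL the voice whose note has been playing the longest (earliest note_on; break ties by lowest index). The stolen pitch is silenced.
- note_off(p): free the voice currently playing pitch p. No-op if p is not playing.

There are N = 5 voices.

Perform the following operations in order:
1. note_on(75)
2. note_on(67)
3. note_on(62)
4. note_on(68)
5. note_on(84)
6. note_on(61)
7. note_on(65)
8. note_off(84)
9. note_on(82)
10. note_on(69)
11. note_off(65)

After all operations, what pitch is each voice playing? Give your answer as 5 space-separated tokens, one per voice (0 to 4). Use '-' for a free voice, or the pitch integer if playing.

Op 1: note_on(75): voice 0 is free -> assigned | voices=[75 - - - -]
Op 2: note_on(67): voice 1 is free -> assigned | voices=[75 67 - - -]
Op 3: note_on(62): voice 2 is free -> assigned | voices=[75 67 62 - -]
Op 4: note_on(68): voice 3 is free -> assigned | voices=[75 67 62 68 -]
Op 5: note_on(84): voice 4 is free -> assigned | voices=[75 67 62 68 84]
Op 6: note_on(61): all voices busy, STEAL voice 0 (pitch 75, oldest) -> assign | voices=[61 67 62 68 84]
Op 7: note_on(65): all voices busy, STEAL voice 1 (pitch 67, oldest) -> assign | voices=[61 65 62 68 84]
Op 8: note_off(84): free voice 4 | voices=[61 65 62 68 -]
Op 9: note_on(82): voice 4 is free -> assigned | voices=[61 65 62 68 82]
Op 10: note_on(69): all voices busy, STEAL voice 2 (pitch 62, oldest) -> assign | voices=[61 65 69 68 82]
Op 11: note_off(65): free voice 1 | voices=[61 - 69 68 82]

Answer: 61 - 69 68 82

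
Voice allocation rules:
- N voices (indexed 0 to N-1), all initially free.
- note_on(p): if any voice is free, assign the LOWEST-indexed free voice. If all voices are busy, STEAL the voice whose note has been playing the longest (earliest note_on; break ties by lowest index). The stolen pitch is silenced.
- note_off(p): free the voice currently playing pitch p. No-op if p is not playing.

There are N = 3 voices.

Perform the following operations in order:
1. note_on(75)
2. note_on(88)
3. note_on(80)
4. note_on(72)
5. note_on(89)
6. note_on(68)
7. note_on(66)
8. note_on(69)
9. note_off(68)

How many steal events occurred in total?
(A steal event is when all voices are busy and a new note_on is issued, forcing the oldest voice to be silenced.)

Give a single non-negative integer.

Op 1: note_on(75): voice 0 is free -> assigned | voices=[75 - -]
Op 2: note_on(88): voice 1 is free -> assigned | voices=[75 88 -]
Op 3: note_on(80): voice 2 is free -> assigned | voices=[75 88 80]
Op 4: note_on(72): all voices busy, STEAL voice 0 (pitch 75, oldest) -> assign | voices=[72 88 80]
Op 5: note_on(89): all voices busy, STEAL voice 1 (pitch 88, oldest) -> assign | voices=[72 89 80]
Op 6: note_on(68): all voices busy, STEAL voice 2 (pitch 80, oldest) -> assign | voices=[72 89 68]
Op 7: note_on(66): all voices busy, STEAL voice 0 (pitch 72, oldest) -> assign | voices=[66 89 68]
Op 8: note_on(69): all voices busy, STEAL voice 1 (pitch 89, oldest) -> assign | voices=[66 69 68]
Op 9: note_off(68): free voice 2 | voices=[66 69 -]

Answer: 5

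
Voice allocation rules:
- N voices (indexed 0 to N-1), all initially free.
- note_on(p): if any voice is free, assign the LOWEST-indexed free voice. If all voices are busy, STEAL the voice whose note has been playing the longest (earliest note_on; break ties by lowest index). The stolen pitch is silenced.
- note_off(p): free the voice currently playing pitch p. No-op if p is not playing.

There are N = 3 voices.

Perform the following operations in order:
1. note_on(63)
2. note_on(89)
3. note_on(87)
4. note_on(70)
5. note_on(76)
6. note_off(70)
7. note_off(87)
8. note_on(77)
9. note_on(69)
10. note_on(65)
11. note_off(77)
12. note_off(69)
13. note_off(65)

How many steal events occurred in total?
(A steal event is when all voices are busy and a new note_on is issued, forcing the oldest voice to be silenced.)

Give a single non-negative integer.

Op 1: note_on(63): voice 0 is free -> assigned | voices=[63 - -]
Op 2: note_on(89): voice 1 is free -> assigned | voices=[63 89 -]
Op 3: note_on(87): voice 2 is free -> assigned | voices=[63 89 87]
Op 4: note_on(70): all voices busy, STEAL voice 0 (pitch 63, oldest) -> assign | voices=[70 89 87]
Op 5: note_on(76): all voices busy, STEAL voice 1 (pitch 89, oldest) -> assign | voices=[70 76 87]
Op 6: note_off(70): free voice 0 | voices=[- 76 87]
Op 7: note_off(87): free voice 2 | voices=[- 76 -]
Op 8: note_on(77): voice 0 is free -> assigned | voices=[77 76 -]
Op 9: note_on(69): voice 2 is free -> assigned | voices=[77 76 69]
Op 10: note_on(65): all voices busy, STEAL voice 1 (pitch 76, oldest) -> assign | voices=[77 65 69]
Op 11: note_off(77): free voice 0 | voices=[- 65 69]
Op 12: note_off(69): free voice 2 | voices=[- 65 -]
Op 13: note_off(65): free voice 1 | voices=[- - -]

Answer: 3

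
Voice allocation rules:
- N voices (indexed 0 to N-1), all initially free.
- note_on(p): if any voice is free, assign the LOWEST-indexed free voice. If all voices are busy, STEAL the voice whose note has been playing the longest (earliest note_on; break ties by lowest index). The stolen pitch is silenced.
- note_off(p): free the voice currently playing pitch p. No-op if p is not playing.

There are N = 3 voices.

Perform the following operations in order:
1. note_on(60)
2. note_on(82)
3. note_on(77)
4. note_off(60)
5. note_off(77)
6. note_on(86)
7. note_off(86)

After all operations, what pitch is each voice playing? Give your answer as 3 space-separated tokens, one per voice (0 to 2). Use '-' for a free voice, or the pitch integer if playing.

Op 1: note_on(60): voice 0 is free -> assigned | voices=[60 - -]
Op 2: note_on(82): voice 1 is free -> assigned | voices=[60 82 -]
Op 3: note_on(77): voice 2 is free -> assigned | voices=[60 82 77]
Op 4: note_off(60): free voice 0 | voices=[- 82 77]
Op 5: note_off(77): free voice 2 | voices=[- 82 -]
Op 6: note_on(86): voice 0 is free -> assigned | voices=[86 82 -]
Op 7: note_off(86): free voice 0 | voices=[- 82 -]

Answer: - 82 -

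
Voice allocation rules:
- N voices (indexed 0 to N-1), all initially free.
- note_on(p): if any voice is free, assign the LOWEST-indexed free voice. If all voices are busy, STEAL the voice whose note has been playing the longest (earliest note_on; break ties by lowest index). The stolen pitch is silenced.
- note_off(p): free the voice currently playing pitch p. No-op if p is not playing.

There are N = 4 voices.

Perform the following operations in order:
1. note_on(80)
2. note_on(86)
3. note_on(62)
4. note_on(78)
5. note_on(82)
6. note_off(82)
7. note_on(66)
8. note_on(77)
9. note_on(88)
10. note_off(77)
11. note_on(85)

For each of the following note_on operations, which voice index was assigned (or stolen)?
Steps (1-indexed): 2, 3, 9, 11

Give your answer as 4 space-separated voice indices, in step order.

Op 1: note_on(80): voice 0 is free -> assigned | voices=[80 - - -]
Op 2: note_on(86): voice 1 is free -> assigned | voices=[80 86 - -]
Op 3: note_on(62): voice 2 is free -> assigned | voices=[80 86 62 -]
Op 4: note_on(78): voice 3 is free -> assigned | voices=[80 86 62 78]
Op 5: note_on(82): all voices busy, STEAL voice 0 (pitch 80, oldest) -> assign | voices=[82 86 62 78]
Op 6: note_off(82): free voice 0 | voices=[- 86 62 78]
Op 7: note_on(66): voice 0 is free -> assigned | voices=[66 86 62 78]
Op 8: note_on(77): all voices busy, STEAL voice 1 (pitch 86, oldest) -> assign | voices=[66 77 62 78]
Op 9: note_on(88): all voices busy, STEAL voice 2 (pitch 62, oldest) -> assign | voices=[66 77 88 78]
Op 10: note_off(77): free voice 1 | voices=[66 - 88 78]
Op 11: note_on(85): voice 1 is free -> assigned | voices=[66 85 88 78]

Answer: 1 2 2 1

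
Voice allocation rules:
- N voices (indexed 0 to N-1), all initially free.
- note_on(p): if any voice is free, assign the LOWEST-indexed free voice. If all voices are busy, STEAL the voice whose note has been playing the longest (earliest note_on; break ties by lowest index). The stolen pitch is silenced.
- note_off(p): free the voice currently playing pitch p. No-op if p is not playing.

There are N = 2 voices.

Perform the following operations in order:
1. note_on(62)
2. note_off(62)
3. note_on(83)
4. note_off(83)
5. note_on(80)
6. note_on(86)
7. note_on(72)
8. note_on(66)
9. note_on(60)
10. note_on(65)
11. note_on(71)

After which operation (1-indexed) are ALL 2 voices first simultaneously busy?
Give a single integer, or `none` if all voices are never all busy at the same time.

Answer: 6

Derivation:
Op 1: note_on(62): voice 0 is free -> assigned | voices=[62 -]
Op 2: note_off(62): free voice 0 | voices=[- -]
Op 3: note_on(83): voice 0 is free -> assigned | voices=[83 -]
Op 4: note_off(83): free voice 0 | voices=[- -]
Op 5: note_on(80): voice 0 is free -> assigned | voices=[80 -]
Op 6: note_on(86): voice 1 is free -> assigned | voices=[80 86]
Op 7: note_on(72): all voices busy, STEAL voice 0 (pitch 80, oldest) -> assign | voices=[72 86]
Op 8: note_on(66): all voices busy, STEAL voice 1 (pitch 86, oldest) -> assign | voices=[72 66]
Op 9: note_on(60): all voices busy, STEAL voice 0 (pitch 72, oldest) -> assign | voices=[60 66]
Op 10: note_on(65): all voices busy, STEAL voice 1 (pitch 66, oldest) -> assign | voices=[60 65]
Op 11: note_on(71): all voices busy, STEAL voice 0 (pitch 60, oldest) -> assign | voices=[71 65]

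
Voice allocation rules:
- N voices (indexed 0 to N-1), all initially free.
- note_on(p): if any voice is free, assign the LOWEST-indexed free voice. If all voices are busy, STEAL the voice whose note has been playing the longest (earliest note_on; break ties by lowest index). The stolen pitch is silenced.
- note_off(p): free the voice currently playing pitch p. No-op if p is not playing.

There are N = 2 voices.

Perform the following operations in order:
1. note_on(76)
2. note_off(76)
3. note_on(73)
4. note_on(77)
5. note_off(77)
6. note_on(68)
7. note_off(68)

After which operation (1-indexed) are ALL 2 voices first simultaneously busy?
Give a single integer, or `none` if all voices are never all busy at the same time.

Op 1: note_on(76): voice 0 is free -> assigned | voices=[76 -]
Op 2: note_off(76): free voice 0 | voices=[- -]
Op 3: note_on(73): voice 0 is free -> assigned | voices=[73 -]
Op 4: note_on(77): voice 1 is free -> assigned | voices=[73 77]
Op 5: note_off(77): free voice 1 | voices=[73 -]
Op 6: note_on(68): voice 1 is free -> assigned | voices=[73 68]
Op 7: note_off(68): free voice 1 | voices=[73 -]

Answer: 4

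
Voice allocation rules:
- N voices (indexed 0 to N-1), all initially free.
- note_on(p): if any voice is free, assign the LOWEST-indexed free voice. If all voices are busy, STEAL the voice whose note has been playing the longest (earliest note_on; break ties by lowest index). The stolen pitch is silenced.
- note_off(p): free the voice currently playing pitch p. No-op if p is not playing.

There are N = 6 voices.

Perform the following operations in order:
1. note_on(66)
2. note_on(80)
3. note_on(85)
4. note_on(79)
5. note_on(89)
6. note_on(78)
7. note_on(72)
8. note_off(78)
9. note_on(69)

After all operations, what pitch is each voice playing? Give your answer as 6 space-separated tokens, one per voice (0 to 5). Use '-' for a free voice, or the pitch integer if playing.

Op 1: note_on(66): voice 0 is free -> assigned | voices=[66 - - - - -]
Op 2: note_on(80): voice 1 is free -> assigned | voices=[66 80 - - - -]
Op 3: note_on(85): voice 2 is free -> assigned | voices=[66 80 85 - - -]
Op 4: note_on(79): voice 3 is free -> assigned | voices=[66 80 85 79 - -]
Op 5: note_on(89): voice 4 is free -> assigned | voices=[66 80 85 79 89 -]
Op 6: note_on(78): voice 5 is free -> assigned | voices=[66 80 85 79 89 78]
Op 7: note_on(72): all voices busy, STEAL voice 0 (pitch 66, oldest) -> assign | voices=[72 80 85 79 89 78]
Op 8: note_off(78): free voice 5 | voices=[72 80 85 79 89 -]
Op 9: note_on(69): voice 5 is free -> assigned | voices=[72 80 85 79 89 69]

Answer: 72 80 85 79 89 69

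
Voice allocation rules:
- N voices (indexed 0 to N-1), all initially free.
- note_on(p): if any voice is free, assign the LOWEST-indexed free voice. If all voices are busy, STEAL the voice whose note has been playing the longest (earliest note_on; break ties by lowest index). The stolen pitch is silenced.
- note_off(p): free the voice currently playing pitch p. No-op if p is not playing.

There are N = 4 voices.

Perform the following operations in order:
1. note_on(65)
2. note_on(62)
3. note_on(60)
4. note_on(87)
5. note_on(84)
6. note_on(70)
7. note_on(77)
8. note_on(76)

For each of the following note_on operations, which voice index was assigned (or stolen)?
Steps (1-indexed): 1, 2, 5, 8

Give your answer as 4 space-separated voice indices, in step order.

Op 1: note_on(65): voice 0 is free -> assigned | voices=[65 - - -]
Op 2: note_on(62): voice 1 is free -> assigned | voices=[65 62 - -]
Op 3: note_on(60): voice 2 is free -> assigned | voices=[65 62 60 -]
Op 4: note_on(87): voice 3 is free -> assigned | voices=[65 62 60 87]
Op 5: note_on(84): all voices busy, STEAL voice 0 (pitch 65, oldest) -> assign | voices=[84 62 60 87]
Op 6: note_on(70): all voices busy, STEAL voice 1 (pitch 62, oldest) -> assign | voices=[84 70 60 87]
Op 7: note_on(77): all voices busy, STEAL voice 2 (pitch 60, oldest) -> assign | voices=[84 70 77 87]
Op 8: note_on(76): all voices busy, STEAL voice 3 (pitch 87, oldest) -> assign | voices=[84 70 77 76]

Answer: 0 1 0 3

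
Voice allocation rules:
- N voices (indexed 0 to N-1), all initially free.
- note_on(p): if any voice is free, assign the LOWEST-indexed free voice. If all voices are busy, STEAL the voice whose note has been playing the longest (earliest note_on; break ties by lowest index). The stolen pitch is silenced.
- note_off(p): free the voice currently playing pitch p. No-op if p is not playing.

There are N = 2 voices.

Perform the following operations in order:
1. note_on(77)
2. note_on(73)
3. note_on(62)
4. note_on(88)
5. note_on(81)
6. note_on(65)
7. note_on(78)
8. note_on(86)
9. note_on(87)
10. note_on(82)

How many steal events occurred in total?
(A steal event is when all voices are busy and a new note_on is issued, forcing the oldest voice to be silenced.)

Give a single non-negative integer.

Op 1: note_on(77): voice 0 is free -> assigned | voices=[77 -]
Op 2: note_on(73): voice 1 is free -> assigned | voices=[77 73]
Op 3: note_on(62): all voices busy, STEAL voice 0 (pitch 77, oldest) -> assign | voices=[62 73]
Op 4: note_on(88): all voices busy, STEAL voice 1 (pitch 73, oldest) -> assign | voices=[62 88]
Op 5: note_on(81): all voices busy, STEAL voice 0 (pitch 62, oldest) -> assign | voices=[81 88]
Op 6: note_on(65): all voices busy, STEAL voice 1 (pitch 88, oldest) -> assign | voices=[81 65]
Op 7: note_on(78): all voices busy, STEAL voice 0 (pitch 81, oldest) -> assign | voices=[78 65]
Op 8: note_on(86): all voices busy, STEAL voice 1 (pitch 65, oldest) -> assign | voices=[78 86]
Op 9: note_on(87): all voices busy, STEAL voice 0 (pitch 78, oldest) -> assign | voices=[87 86]
Op 10: note_on(82): all voices busy, STEAL voice 1 (pitch 86, oldest) -> assign | voices=[87 82]

Answer: 8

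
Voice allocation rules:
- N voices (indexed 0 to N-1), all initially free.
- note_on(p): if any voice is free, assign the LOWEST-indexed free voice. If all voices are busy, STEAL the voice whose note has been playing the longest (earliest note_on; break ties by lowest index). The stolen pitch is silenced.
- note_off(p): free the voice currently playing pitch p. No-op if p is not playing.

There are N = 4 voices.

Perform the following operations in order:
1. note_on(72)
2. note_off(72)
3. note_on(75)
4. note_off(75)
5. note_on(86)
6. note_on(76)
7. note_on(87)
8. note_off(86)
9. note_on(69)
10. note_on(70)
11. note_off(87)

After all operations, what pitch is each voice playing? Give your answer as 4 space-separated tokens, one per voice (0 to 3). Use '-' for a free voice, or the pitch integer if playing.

Answer: 69 76 - 70

Derivation:
Op 1: note_on(72): voice 0 is free -> assigned | voices=[72 - - -]
Op 2: note_off(72): free voice 0 | voices=[- - - -]
Op 3: note_on(75): voice 0 is free -> assigned | voices=[75 - - -]
Op 4: note_off(75): free voice 0 | voices=[- - - -]
Op 5: note_on(86): voice 0 is free -> assigned | voices=[86 - - -]
Op 6: note_on(76): voice 1 is free -> assigned | voices=[86 76 - -]
Op 7: note_on(87): voice 2 is free -> assigned | voices=[86 76 87 -]
Op 8: note_off(86): free voice 0 | voices=[- 76 87 -]
Op 9: note_on(69): voice 0 is free -> assigned | voices=[69 76 87 -]
Op 10: note_on(70): voice 3 is free -> assigned | voices=[69 76 87 70]
Op 11: note_off(87): free voice 2 | voices=[69 76 - 70]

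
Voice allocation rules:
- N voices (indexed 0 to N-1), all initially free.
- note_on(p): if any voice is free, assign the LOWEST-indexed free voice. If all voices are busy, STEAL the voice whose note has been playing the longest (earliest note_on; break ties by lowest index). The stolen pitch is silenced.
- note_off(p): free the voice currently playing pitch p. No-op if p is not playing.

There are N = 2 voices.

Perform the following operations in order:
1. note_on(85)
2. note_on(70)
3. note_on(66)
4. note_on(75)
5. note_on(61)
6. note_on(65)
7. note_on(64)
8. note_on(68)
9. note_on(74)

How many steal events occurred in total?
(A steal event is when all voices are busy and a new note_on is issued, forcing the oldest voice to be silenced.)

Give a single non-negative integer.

Op 1: note_on(85): voice 0 is free -> assigned | voices=[85 -]
Op 2: note_on(70): voice 1 is free -> assigned | voices=[85 70]
Op 3: note_on(66): all voices busy, STEAL voice 0 (pitch 85, oldest) -> assign | voices=[66 70]
Op 4: note_on(75): all voices busy, STEAL voice 1 (pitch 70, oldest) -> assign | voices=[66 75]
Op 5: note_on(61): all voices busy, STEAL voice 0 (pitch 66, oldest) -> assign | voices=[61 75]
Op 6: note_on(65): all voices busy, STEAL voice 1 (pitch 75, oldest) -> assign | voices=[61 65]
Op 7: note_on(64): all voices busy, STEAL voice 0 (pitch 61, oldest) -> assign | voices=[64 65]
Op 8: note_on(68): all voices busy, STEAL voice 1 (pitch 65, oldest) -> assign | voices=[64 68]
Op 9: note_on(74): all voices busy, STEAL voice 0 (pitch 64, oldest) -> assign | voices=[74 68]

Answer: 7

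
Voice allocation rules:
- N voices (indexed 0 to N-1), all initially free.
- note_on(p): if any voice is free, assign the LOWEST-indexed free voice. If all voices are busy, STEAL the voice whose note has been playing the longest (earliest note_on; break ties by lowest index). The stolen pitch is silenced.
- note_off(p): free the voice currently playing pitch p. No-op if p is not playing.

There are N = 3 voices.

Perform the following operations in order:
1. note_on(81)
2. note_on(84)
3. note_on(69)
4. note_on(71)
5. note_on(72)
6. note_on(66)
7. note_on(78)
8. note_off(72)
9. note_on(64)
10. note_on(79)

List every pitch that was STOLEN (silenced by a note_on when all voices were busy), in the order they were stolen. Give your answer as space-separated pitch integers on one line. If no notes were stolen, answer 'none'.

Answer: 81 84 69 71 66

Derivation:
Op 1: note_on(81): voice 0 is free -> assigned | voices=[81 - -]
Op 2: note_on(84): voice 1 is free -> assigned | voices=[81 84 -]
Op 3: note_on(69): voice 2 is free -> assigned | voices=[81 84 69]
Op 4: note_on(71): all voices busy, STEAL voice 0 (pitch 81, oldest) -> assign | voices=[71 84 69]
Op 5: note_on(72): all voices busy, STEAL voice 1 (pitch 84, oldest) -> assign | voices=[71 72 69]
Op 6: note_on(66): all voices busy, STEAL voice 2 (pitch 69, oldest) -> assign | voices=[71 72 66]
Op 7: note_on(78): all voices busy, STEAL voice 0 (pitch 71, oldest) -> assign | voices=[78 72 66]
Op 8: note_off(72): free voice 1 | voices=[78 - 66]
Op 9: note_on(64): voice 1 is free -> assigned | voices=[78 64 66]
Op 10: note_on(79): all voices busy, STEAL voice 2 (pitch 66, oldest) -> assign | voices=[78 64 79]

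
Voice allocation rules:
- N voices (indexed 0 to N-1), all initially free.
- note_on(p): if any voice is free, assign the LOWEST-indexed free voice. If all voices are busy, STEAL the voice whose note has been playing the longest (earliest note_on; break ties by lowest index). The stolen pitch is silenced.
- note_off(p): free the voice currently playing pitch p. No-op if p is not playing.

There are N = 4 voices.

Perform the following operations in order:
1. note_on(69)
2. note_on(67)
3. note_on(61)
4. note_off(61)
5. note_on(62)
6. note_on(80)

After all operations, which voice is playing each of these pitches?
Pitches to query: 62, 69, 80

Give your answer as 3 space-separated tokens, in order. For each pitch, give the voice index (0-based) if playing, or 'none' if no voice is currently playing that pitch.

Op 1: note_on(69): voice 0 is free -> assigned | voices=[69 - - -]
Op 2: note_on(67): voice 1 is free -> assigned | voices=[69 67 - -]
Op 3: note_on(61): voice 2 is free -> assigned | voices=[69 67 61 -]
Op 4: note_off(61): free voice 2 | voices=[69 67 - -]
Op 5: note_on(62): voice 2 is free -> assigned | voices=[69 67 62 -]
Op 6: note_on(80): voice 3 is free -> assigned | voices=[69 67 62 80]

Answer: 2 0 3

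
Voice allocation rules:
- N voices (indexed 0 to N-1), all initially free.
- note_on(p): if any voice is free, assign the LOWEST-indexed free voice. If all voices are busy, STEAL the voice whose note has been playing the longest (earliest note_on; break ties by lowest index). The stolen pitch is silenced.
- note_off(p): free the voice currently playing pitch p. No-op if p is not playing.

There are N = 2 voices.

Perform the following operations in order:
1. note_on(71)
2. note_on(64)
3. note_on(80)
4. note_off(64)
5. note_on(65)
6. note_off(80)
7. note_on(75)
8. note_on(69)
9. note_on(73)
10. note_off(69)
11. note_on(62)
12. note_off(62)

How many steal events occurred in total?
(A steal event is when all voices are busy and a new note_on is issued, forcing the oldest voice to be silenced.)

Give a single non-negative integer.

Answer: 3

Derivation:
Op 1: note_on(71): voice 0 is free -> assigned | voices=[71 -]
Op 2: note_on(64): voice 1 is free -> assigned | voices=[71 64]
Op 3: note_on(80): all voices busy, STEAL voice 0 (pitch 71, oldest) -> assign | voices=[80 64]
Op 4: note_off(64): free voice 1 | voices=[80 -]
Op 5: note_on(65): voice 1 is free -> assigned | voices=[80 65]
Op 6: note_off(80): free voice 0 | voices=[- 65]
Op 7: note_on(75): voice 0 is free -> assigned | voices=[75 65]
Op 8: note_on(69): all voices busy, STEAL voice 1 (pitch 65, oldest) -> assign | voices=[75 69]
Op 9: note_on(73): all voices busy, STEAL voice 0 (pitch 75, oldest) -> assign | voices=[73 69]
Op 10: note_off(69): free voice 1 | voices=[73 -]
Op 11: note_on(62): voice 1 is free -> assigned | voices=[73 62]
Op 12: note_off(62): free voice 1 | voices=[73 -]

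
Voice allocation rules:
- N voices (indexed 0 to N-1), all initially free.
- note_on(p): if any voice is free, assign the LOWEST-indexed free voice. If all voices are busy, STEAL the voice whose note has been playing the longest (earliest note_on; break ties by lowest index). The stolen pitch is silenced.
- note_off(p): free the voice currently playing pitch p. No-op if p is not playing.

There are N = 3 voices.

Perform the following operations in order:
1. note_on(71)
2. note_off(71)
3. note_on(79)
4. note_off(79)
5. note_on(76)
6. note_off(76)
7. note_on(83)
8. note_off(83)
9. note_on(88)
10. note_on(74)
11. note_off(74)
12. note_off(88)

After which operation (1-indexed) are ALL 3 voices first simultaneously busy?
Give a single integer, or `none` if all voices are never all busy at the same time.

Answer: none

Derivation:
Op 1: note_on(71): voice 0 is free -> assigned | voices=[71 - -]
Op 2: note_off(71): free voice 0 | voices=[- - -]
Op 3: note_on(79): voice 0 is free -> assigned | voices=[79 - -]
Op 4: note_off(79): free voice 0 | voices=[- - -]
Op 5: note_on(76): voice 0 is free -> assigned | voices=[76 - -]
Op 6: note_off(76): free voice 0 | voices=[- - -]
Op 7: note_on(83): voice 0 is free -> assigned | voices=[83 - -]
Op 8: note_off(83): free voice 0 | voices=[- - -]
Op 9: note_on(88): voice 0 is free -> assigned | voices=[88 - -]
Op 10: note_on(74): voice 1 is free -> assigned | voices=[88 74 -]
Op 11: note_off(74): free voice 1 | voices=[88 - -]
Op 12: note_off(88): free voice 0 | voices=[- - -]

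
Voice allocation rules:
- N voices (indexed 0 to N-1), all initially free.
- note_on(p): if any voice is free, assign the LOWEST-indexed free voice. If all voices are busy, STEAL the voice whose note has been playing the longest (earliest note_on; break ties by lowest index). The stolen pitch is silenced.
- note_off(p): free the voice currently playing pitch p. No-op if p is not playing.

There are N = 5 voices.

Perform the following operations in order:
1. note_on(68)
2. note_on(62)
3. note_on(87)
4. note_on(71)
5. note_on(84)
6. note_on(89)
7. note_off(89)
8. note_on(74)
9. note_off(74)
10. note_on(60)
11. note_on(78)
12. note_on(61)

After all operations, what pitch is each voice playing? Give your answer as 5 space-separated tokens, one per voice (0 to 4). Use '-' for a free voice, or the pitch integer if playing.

Op 1: note_on(68): voice 0 is free -> assigned | voices=[68 - - - -]
Op 2: note_on(62): voice 1 is free -> assigned | voices=[68 62 - - -]
Op 3: note_on(87): voice 2 is free -> assigned | voices=[68 62 87 - -]
Op 4: note_on(71): voice 3 is free -> assigned | voices=[68 62 87 71 -]
Op 5: note_on(84): voice 4 is free -> assigned | voices=[68 62 87 71 84]
Op 6: note_on(89): all voices busy, STEAL voice 0 (pitch 68, oldest) -> assign | voices=[89 62 87 71 84]
Op 7: note_off(89): free voice 0 | voices=[- 62 87 71 84]
Op 8: note_on(74): voice 0 is free -> assigned | voices=[74 62 87 71 84]
Op 9: note_off(74): free voice 0 | voices=[- 62 87 71 84]
Op 10: note_on(60): voice 0 is free -> assigned | voices=[60 62 87 71 84]
Op 11: note_on(78): all voices busy, STEAL voice 1 (pitch 62, oldest) -> assign | voices=[60 78 87 71 84]
Op 12: note_on(61): all voices busy, STEAL voice 2 (pitch 87, oldest) -> assign | voices=[60 78 61 71 84]

Answer: 60 78 61 71 84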